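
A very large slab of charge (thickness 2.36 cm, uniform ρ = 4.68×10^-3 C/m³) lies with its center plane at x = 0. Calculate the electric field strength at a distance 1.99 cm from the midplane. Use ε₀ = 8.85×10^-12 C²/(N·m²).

E ≈ 6.24×10^6 V/m

The point |x| = 1.99 cm lies outside the slab (half-thickness 0.0118 m). A symmetric pillbox spanning the full slab encloses Q_enc = ρ·d·A.
Flux = 2EA ⇒ E = |ρ|d/(2ε₀), independent of distance outside.
E = (4.68×10^-3)(0.0236)/(2·8.85×10^-12) = 6.24×10^6 N/C.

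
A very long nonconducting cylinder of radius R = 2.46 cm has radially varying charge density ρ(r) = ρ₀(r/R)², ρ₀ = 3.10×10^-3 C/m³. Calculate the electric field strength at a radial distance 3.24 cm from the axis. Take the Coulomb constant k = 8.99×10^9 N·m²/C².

|E| = 1.64×10^6 V/m

Coaxial Gaussian cylinder, radius r = 3.24 cm, length L (r > R, full charge per length enclosed).
λ_enc = 2π ∫₀^R ρ₀(r'/R)^2 r' dr' = 2πρ₀R²/4 = 2.947×10^-6 C/m.
By Gauss's law (flux through the curved wall only), E·2πrL = λ_enc L/ε₀.
E = 2k|λ_enc|/r = 2(8.99×10^9)(2.947×10^-6)/(0.0324) = 1.64e6 N/C.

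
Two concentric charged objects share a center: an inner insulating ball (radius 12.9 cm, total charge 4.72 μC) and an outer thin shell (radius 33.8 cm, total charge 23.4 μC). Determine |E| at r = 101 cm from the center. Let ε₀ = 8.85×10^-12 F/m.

Take a concentric spherical Gaussian surface of radius r = 101 cm (r > 33.8 cm, enclosing both).
Q_enc = (4.72 μC) + (23.4 μC) = 2.812×10^-5 C.
By Gauss's law, ∮E·dA = E·4πr² = Q_enc/ε₀.
E = |Q_enc|/(4πε₀r²) = (2.812e-5)/(4π·8.85×10^-12·(1.01)²) = 2.48e5 N/C.

|E| = 2.48×10^5 V/m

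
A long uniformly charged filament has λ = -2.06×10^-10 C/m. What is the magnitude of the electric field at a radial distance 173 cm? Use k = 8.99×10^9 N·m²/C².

Coaxial Gaussian cylinder, radius r = 173 cm, length L.
Q_enc = λL, so λ_enc = -2.06×10^-10 C/m.
Gauss's law: E·2πrL = λ_enc L/ε₀.
E = 2k|λ_enc|/r = 2(8.99×10^9)(2.06e-10)/(1.73) = 2.14 N/C.

E = 2.14 N/C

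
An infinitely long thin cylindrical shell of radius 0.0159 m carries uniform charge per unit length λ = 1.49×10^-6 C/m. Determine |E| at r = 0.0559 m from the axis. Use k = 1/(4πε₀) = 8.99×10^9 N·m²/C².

Choose a coaxial cylinder of radius r = 0.0559 m (arbitrary length L) as the Gaussian surface (r > 0.0159 m).
The full line charge is enclosed: λ_enc = 1.49e-6 C/m.
Since E is radial and uniform over the curved surface, Φ = E·2πrL = Q_enc/ε₀ = λ_enc L/ε₀.
E = 2k|λ_enc|/r = 2(8.99×10^9)(1.49×10^-6)/(0.0559) = 4.79×10^5 N/C.

|E| ≈ 4.79e5 V/m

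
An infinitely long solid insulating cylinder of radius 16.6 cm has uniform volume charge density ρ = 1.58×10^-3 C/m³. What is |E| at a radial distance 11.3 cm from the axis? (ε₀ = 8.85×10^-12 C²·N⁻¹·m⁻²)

|E| = 1.01×10^7 N/C

Coaxial Gaussian cylinder, radius r = 11.3 cm, length L (r < R).
Charge inside radius r per length L is ρ·πr²·L, so λ_enc = ρπr² = 6.338e-5 C/m.
Gauss's law: E·2πrL = λ_enc L/ε₀.
E = |λ_enc|/(2πε₀r) = (6.338e-5)/(2π·8.85×10^-12·0.113) = 1.01×10^7 N/C.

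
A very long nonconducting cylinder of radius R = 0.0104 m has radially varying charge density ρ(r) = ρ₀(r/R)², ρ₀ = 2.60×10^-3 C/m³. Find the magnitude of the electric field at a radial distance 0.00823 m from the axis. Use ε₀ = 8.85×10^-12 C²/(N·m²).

E ≈ 3.79×10^5 N/C

Coaxial Gaussian cylinder, radius r = 0.00823 m, length L (r < R).
λ_enc = ∫₀^r ρ(r')·2πr' dr' = (2πρ₀/R²)·r^4/4 = 1.732×10^-7 C/m.
Since E is radial and uniform over the curved surface, Φ = E·2πrL = Q_enc/ε₀ = λ_enc L/ε₀.
E = |λ_enc|/(2πε₀r) = (1.732e-7)/(2π·8.85×10^-12·0.00823) = 3.79×10^5 N/C.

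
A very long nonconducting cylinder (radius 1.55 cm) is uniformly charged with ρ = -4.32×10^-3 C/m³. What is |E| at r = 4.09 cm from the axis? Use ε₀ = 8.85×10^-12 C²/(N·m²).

Choose a coaxial cylinder of radius r = 4.09 cm (arbitrary length L) as the Gaussian surface (r > 1.55 cm, full cross-section enclosed).
λ_enc = ρ·πR² = (-4.32×10^-3)π(0.0155)² = -3.261e-6 C/m.
Since E is radial and uniform over the curved surface, Φ = E·2πrL = Q_enc/ε₀ = λ_enc L/ε₀.
E = |λ_enc|/(2πε₀r) = (3.261×10^-6)/(2π·8.85×10^-12·0.0409) = 1.43e6 N/C.

E ≈ 1.43×10^6 V/m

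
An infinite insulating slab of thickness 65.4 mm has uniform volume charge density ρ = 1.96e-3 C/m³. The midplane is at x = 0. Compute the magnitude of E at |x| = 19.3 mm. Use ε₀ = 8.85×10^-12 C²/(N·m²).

By symmetry E is perpendicular to the slab. A Gaussian pillbox from −19.3 mm to +19.3 mm (face area A) lies entirely within the slab.
Q_enc = ρ·(2x)·A and flux = 2EA, so 2EA = 2ρxA/ε₀ ⇒ E = |ρ|x/ε₀.
E = (1.96×10^-3)(0.0193)/(8.85×10^-12) = 4.27×10^6 N/C.

E ≈ 4.27×10^6 N/C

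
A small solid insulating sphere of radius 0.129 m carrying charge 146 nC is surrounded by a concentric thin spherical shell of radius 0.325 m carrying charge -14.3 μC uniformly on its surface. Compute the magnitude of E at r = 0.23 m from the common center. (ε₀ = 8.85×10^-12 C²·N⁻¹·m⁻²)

E = 2.48×10^4 N/C

Take a concentric spherical Gaussian surface of radius r = 0.23 m (between the bodies, 0.129 m < r < 0.325 m).
The shell at 0.325 m lies outside the Gaussian surface, so Q_enc = 146 nC = 1.46×10^-7 C.
Applying ∮E·dA = Q_enc/ε₀ with Φ = E(4πr²):
E = |Q_enc|/(4πε₀r²) = (1.46×10^-7)/(4π·8.85×10^-12·(0.23)²) = 2.48×10^4 N/C.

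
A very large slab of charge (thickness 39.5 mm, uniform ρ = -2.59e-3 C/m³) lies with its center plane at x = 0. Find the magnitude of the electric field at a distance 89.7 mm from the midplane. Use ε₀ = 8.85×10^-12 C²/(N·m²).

|E| = 5.78×10^6 N/C

The point |x| = 89.7 mm lies outside the slab (half-thickness 0.01975 m). A symmetric pillbox spanning the full slab encloses Q_enc = ρ·d·A.
Flux = 2EA ⇒ E = |ρ|d/(2ε₀), independent of distance outside.
E = (2.59×10^-3)(0.0395)/(2·8.85×10^-12) = 5.78e6 N/C.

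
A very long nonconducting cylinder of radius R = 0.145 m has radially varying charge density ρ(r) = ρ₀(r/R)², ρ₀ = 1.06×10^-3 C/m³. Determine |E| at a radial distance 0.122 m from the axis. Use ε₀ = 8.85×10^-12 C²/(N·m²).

|E| ≈ 2.59×10^6 N/C

Choose a coaxial cylinder of radius r = 0.122 m (arbitrary length L) as the Gaussian surface (r < R).
Integrating ρ over the cross-section to radius r: λ_enc = (2πρ₀/R²) ∫₀^r r'^3 dr' = 2πρ₀ r^4/(4·R²) = 1.754×10^-5 C/m.
Applying ∮E·dA = Q_enc/ε₀ with the end caps contributing no flux:
E = |λ_enc|/(2πε₀r) = (1.754×10^-5)/(2π·8.85×10^-12·0.122) = 2.59e6 N/C.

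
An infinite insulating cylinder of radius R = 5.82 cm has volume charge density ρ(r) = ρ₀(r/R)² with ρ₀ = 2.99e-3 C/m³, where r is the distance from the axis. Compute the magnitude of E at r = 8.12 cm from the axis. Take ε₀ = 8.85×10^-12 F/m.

Take a coaxial cylindrical Gaussian surface of radius r = 8.12 cm and length L (r > R, full charge per length enclosed).
λ_enc = 2π ∫₀^R ρ₀(r'/R)^2 r' dr' = 2πρ₀R²/4 = 1.591×10^-5 C/m.
Since E is radial and uniform over the curved surface, Φ = E·2πrL = Q_enc/ε₀ = λ_enc L/ε₀.
E = |λ_enc|/(2πε₀r) = (1.591×10^-5)/(2π·8.85×10^-12·0.0812) = 3.52e6 N/C.

3.52×10^6 V/m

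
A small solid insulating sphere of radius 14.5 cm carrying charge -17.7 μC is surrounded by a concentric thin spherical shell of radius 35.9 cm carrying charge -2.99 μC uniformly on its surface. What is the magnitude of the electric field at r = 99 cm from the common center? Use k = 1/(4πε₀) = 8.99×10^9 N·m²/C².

E = 1.90×10^5 N/C

Use a concentric Gaussian sphere at r = 99 cm (r > 35.9 cm, enclosing both).
Q_enc = (-17.7 μC) + (-2.99 μC) = -2.069e-5 C.
Since E is radial and uniform over the Gaussian sphere, Φ = E·4πr² = Q_enc/ε₀.
E = k|Q_enc|/r² = (8.99×10^9)(2.069×10^-5)/(0.99)² = 1.90×10^5 N/C.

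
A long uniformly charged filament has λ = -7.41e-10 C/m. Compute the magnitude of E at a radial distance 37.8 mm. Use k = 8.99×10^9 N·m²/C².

Coaxial Gaussian cylinder, radius r = 37.8 mm, length L.
Q_enc = λL, so λ_enc = -7.41×10^-10 C/m.
Applying ∮E·dA = Q_enc/ε₀ with the end caps contributing no flux:
E = 2k|λ_enc|/r = 2(8.99×10^9)(7.41e-10)/(0.0378) = 352 N/C.

|E| = 352 V/m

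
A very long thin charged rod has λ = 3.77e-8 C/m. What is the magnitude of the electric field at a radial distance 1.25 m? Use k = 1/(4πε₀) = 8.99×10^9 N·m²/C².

Choose a coaxial cylinder of radius r = 1.25 m (arbitrary length L) as the Gaussian surface.
Q_enc = λL, so λ_enc = 3.77×10^-8 C/m.
Since E is radial and uniform over the curved surface, Φ = E·2πrL = Q_enc/ε₀ = λ_enc L/ε₀.
E = 2k|λ_enc|/r = 2(8.99×10^9)(3.77×10^-8)/(1.25) = 542 N/C.

542 N/C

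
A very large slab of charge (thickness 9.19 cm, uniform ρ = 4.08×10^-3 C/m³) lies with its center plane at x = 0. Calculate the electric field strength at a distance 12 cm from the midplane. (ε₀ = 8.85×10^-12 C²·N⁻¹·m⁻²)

E = 2.12×10^7 V/m

The point |x| = 12 cm lies outside the slab (half-thickness 0.04595 m). A symmetric pillbox spanning the full slab encloses Q_enc = ρ·d·A.
Flux = 2EA ⇒ E = |ρ|d/(2ε₀), independent of distance outside.
E = (4.08e-3)(0.0919)/(2·8.85×10^-12) = 2.12×10^7 N/C.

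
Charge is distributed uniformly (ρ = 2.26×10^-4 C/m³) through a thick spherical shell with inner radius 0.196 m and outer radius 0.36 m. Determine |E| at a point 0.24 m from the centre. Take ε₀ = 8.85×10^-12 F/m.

|E| ≈ 9.30×10^5 V/m

Symmetry ⇒ E = E(r) r̂. Gaussian sphere of radius r = 0.24 m (within the shell material, 0.196 m < r < 0.36 m).
Enclosed charge is the volume from a to r: Q_enc = (4π/3)ρ(r³ − a³) = 5.959×10^-6 C.
Applying ∮E·dA = Q_enc/ε₀ with Φ = E(4πr²):
E = |Q_enc|/(4πε₀r²) = (5.959e-6)/(4π·8.85×10^-12·(0.24)²) = 9.30×10^5 N/C.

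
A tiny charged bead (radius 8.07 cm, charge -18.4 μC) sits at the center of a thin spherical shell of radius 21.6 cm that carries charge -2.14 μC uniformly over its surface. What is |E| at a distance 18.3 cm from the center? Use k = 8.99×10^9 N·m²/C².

Symmetry ⇒ E = E(r) r̂. Gaussian sphere of radius r = 18.3 cm (between the bodies, 8.07 cm < r < 21.6 cm).
Only the inner charge is enclosed; the outer shell contributes nothing inside itself. Q_enc = -18.4 μC = -1.84e-5 C.
By Gauss's law, ∮E·dA = E·4πr² = Q_enc/ε₀.
E = k|Q_enc|/r² = (8.99×10^9)(1.84×10^-5)/(0.183)² = 4.94e6 N/C.

4.94e6 N/C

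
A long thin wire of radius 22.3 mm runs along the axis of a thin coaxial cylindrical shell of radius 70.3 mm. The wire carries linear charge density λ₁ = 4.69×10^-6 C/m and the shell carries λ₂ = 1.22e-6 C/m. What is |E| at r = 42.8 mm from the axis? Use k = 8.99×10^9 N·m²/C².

E = 1.97×10^6 V/m

Coaxial Gaussian cylinder, radius r = 42.8 mm, length L (between the conductors, 22.3 mm < r < 70.3 mm).
The shell at 70.3 mm lies outside the Gaussian surface, so λ_enc = λ₁ = 4.69×10^-6 C/m.
By Gauss's law (flux through the curved wall only), E·2πrL = λ_enc L/ε₀.
E = 2k|λ_enc|/r = 2(8.99×10^9)(4.69e-6)/(0.0428) = 1.97×10^6 N/C.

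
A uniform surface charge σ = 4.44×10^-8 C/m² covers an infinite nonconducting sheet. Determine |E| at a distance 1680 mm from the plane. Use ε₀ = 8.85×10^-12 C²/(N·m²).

|E| = 2.51e3 V/m

Choose a cylindrical pillbox piercing the sheet, end faces (area A) parallel to it.
Only the two end caps contribute flux: Φ = 2EA. With Q_enc = σA, Gauss's law gives E = |σ|/(2ε₀).
E = |σ|/(2ε₀) = (4.44×10^-8)/(2·8.85×10^-12) = 2.51×10^3 N/C.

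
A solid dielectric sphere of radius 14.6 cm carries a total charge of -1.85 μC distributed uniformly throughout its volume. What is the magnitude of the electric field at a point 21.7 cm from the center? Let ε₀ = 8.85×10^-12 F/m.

E = 3.53×10^5 N/C

Symmetry ⇒ E = E(r) r̂. Gaussian sphere of radius r = 21.7 cm (r > R, so the entire charge is enclosed).
Q_enc = -1.85 μC = -1.85×10^-6 C.
By Gauss's law, ∮E·dA = E·4πr² = Q_enc/ε₀.
E = |Q_enc|/(4πε₀r²) = (1.85×10^-6)/(4π·8.85×10^-12·(0.217)²) = 3.53×10^5 N/C.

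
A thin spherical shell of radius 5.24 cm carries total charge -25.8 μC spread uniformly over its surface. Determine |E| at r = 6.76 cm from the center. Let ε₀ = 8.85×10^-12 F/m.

E ≈ 5.08×10^7 N/C

Take a concentric spherical Gaussian surface of radius r = 6.76 cm (r > 5.24 cm).
The entire shell is enclosed: Q_enc = -2.58e-5 C.
By Gauss's law, ∮E·dA = E·4πr² = Q_enc/ε₀.
E = |Q_enc|/(4πε₀r²) = (2.58e-5)/(4π·8.85×10^-12·(0.0676)²) = 5.08e7 N/C.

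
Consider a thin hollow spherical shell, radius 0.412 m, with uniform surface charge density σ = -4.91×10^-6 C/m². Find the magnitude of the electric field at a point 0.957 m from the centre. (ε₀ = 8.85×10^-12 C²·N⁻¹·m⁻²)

E = 1.03×10^5 V/m

Symmetry ⇒ E = E(r) r̂. Gaussian sphere of radius r = 0.957 m (r > 0.412 m).
The entire shell is enclosed: Q_enc = σ·4πR² = (-4.91×10^-6)·4π·(0.412)² = -1.047e-5 C.
Since E is radial and uniform over the Gaussian sphere, Φ = E·4πr² = Q_enc/ε₀.
E = |Q_enc|/(4πε₀r²) = (1.047×10^-5)/(4π·8.85×10^-12·(0.957)²) = 1.03e5 N/C.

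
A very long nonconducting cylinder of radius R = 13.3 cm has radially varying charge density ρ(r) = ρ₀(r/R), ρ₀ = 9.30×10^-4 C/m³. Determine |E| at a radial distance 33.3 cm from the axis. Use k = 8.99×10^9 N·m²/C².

By cylindrical symmetry E is radial; use a coaxial Gaussian cylinder of radius 33.3 cm and length L (r > R, full charge per length enclosed).
λ_enc = 2π ∫₀^R ρ₀(r'/R)^1 r' dr' = 2πρ₀R²/3 = 3.445×10^-5 C/m.
Gauss's law: E·2πrL = λ_enc L/ε₀.
E = 2k|λ_enc|/r = 2(8.99×10^9)(3.445×10^-5)/(0.333) = 1.86e6 N/C.

1.86×10^6 N/C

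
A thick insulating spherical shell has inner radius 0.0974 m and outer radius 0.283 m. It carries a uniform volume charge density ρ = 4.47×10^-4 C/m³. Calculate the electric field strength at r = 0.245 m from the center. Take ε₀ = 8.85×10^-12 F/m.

Symmetry ⇒ E = E(r) r̂. Gaussian sphere of radius r = 0.245 m (within the shell material, 0.0974 m < r < 0.283 m).
Enclosed charge is the volume from a to r: Q_enc = (4π/3)ρ(r³ − a³) = 2.581×10^-5 C.
Gauss's law: E·4πr² = Q_enc/ε₀.
E = |Q_enc|/(4πε₀r²) = (2.581e-5)/(4π·8.85×10^-12·(0.245)²) = 3.87×10^6 N/C.

3.87×10^6 N/C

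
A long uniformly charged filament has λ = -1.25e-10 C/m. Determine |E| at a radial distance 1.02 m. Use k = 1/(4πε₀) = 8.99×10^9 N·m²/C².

Choose a coaxial cylinder of radius r = 1.02 m (arbitrary length L) as the Gaussian surface.
Q_enc = λL, so λ_enc = -1.25e-10 C/m.
Gauss's law: E·2πrL = λ_enc L/ε₀.
E = 2k|λ_enc|/r = 2(8.99×10^9)(1.25e-10)/(1.02) = 2.2 N/C.

|E| = 2.2 N/C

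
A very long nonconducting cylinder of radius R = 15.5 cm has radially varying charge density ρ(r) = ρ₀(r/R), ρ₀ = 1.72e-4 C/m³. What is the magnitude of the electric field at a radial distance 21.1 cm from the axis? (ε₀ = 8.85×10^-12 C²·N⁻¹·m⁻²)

7.38e5 N/C

Take a coaxial cylindrical Gaussian surface of radius r = 21.1 cm and length L (r > R, full charge per length enclosed).
λ_enc = 2π ∫₀^R ρ₀(r'/R)^1 r' dr' = 2πρ₀R²/3 = 8.655×10^-6 C/m.
By Gauss's law (flux through the curved wall only), E·2πrL = λ_enc L/ε₀.
E = |λ_enc|/(2πε₀r) = (8.655×10^-6)/(2π·8.85×10^-12·0.211) = 7.38×10^5 N/C.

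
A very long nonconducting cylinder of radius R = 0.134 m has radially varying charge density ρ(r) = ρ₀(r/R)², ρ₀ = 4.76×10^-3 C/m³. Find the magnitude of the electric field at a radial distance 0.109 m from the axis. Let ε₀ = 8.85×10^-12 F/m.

E ≈ 9.70×10^6 V/m

Coaxial Gaussian cylinder, radius r = 0.109 m, length L (r < R).
Integrating ρ over the cross-section to radius r: λ_enc = (2πρ₀/R²) ∫₀^r r'^3 dr' = 2πρ₀ r^4/(4·R²) = 5.878e-5 C/m.
Applying ∮E·dA = Q_enc/ε₀ with the end caps contributing no flux:
E = |λ_enc|/(2πε₀r) = (5.878×10^-5)/(2π·8.85×10^-12·0.109) = 9.70×10^6 N/C.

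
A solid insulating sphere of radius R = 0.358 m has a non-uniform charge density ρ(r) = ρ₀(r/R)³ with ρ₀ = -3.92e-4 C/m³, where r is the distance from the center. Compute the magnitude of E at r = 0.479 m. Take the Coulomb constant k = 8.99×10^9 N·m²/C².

E = 1.48×10^6 N/C

Use a concentric Gaussian sphere at r = 0.479 m (r > R, all charge enclosed).
Q_enc = 4π ∫₀^R ρ₀(r'/R)^3 r'² dr' = 4πρ₀R³/6 = -3.767×10^-5 C.
Since E is radial and uniform over the Gaussian sphere, Φ = E·4πr² = Q_enc/ε₀.
E = k|Q_enc|/r² = (8.99×10^9)(3.767×10^-5)/(0.479)² = 1.48×10^6 N/C.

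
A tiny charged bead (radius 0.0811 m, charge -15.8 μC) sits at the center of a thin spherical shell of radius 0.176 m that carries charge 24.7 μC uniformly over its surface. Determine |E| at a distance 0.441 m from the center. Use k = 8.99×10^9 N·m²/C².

By spherical symmetry E is radial; choose a Gaussian sphere of radius r = 0.441 m (r > 0.176 m, enclosing both).
Q_enc = (-15.8 μC) + (24.7 μC) = 8.90×10^-6 C.
Since E is radial and uniform over the Gaussian sphere, Φ = E·4πr² = Q_enc/ε₀.
E = k|Q_enc|/r² = (8.99×10^9)(8.90×10^-6)/(0.441)² = 4.11×10^5 N/C.

4.11×10^5 N/C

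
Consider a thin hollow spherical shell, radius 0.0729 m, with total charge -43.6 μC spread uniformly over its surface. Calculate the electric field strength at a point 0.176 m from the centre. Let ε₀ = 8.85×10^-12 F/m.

Use a concentric Gaussian sphere at r = 0.176 m (r > 0.0729 m).
The entire shell is enclosed: Q_enc = -4.36e-5 C.
Applying ∮E·dA = Q_enc/ε₀ with Φ = E(4πr²):
E = |Q_enc|/(4πε₀r²) = (4.36e-5)/(4π·8.85×10^-12·(0.176)²) = 1.27×10^7 N/C.

|E| = 1.27×10^7 N/C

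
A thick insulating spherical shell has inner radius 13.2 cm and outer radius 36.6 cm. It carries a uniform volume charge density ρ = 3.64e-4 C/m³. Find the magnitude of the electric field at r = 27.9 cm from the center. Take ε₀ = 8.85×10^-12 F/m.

By spherical symmetry E is radial; choose a Gaussian sphere of radius r = 27.9 cm (within the shell material, 13.2 cm < r < 36.6 cm).
Enclosed charge is the volume from a to r: Q_enc = (4π/3)ρ(r³ − a³) = 2.961×10^-5 C.
Gauss's law: E·4πr² = Q_enc/ε₀.
E = |Q_enc|/(4πε₀r²) = (2.961×10^-5)/(4π·8.85×10^-12·(0.279)²) = 3.42×10^6 N/C.

|E| ≈ 3.42e6 N/C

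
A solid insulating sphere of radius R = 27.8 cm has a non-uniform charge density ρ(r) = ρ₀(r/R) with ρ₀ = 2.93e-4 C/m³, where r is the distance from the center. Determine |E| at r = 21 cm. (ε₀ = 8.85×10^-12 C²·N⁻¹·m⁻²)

By spherical symmetry E is radial; choose a Gaussian sphere of radius r = 21 cm (r < R).
Q_enc = ∫₀^r ρ(r')·4πr'² dr' = (4πρ₀/R) ∫₀^r r'^3 dr' = 4πρ₀ r^4/(4·R) = 6.439e-6 C.
Since E is radial and uniform over the Gaussian sphere, Φ = E·4πr² = Q_enc/ε₀.
E = |Q_enc|/(4πε₀r²) = (6.439×10^-6)/(4π·8.85×10^-12·(0.21)²) = 1.31×10^6 N/C.

E = 1.31×10^6 N/C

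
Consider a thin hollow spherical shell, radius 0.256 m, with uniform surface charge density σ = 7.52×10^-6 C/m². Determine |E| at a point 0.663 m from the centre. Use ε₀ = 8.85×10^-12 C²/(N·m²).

1.27e5 V/m

Symmetry ⇒ E = E(r) r̂. Gaussian sphere of radius r = 0.663 m (r > 0.256 m).
The entire shell is enclosed: Q_enc = σ·4πR² = (7.52×10^-6)·4π·(0.256)² = 6.193×10^-6 C.
Gauss's law: E·4πr² = Q_enc/ε₀.
E = |Q_enc|/(4πε₀r²) = (6.193e-6)/(4π·8.85×10^-12·(0.663)²) = 1.27×10^5 N/C.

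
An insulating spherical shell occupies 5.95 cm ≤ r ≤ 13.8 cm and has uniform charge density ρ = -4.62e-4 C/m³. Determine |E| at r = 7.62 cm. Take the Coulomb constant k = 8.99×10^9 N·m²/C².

By spherical symmetry E is radial; choose a Gaussian sphere of radius r = 7.62 cm (within the shell material, 5.95 cm < r < 13.8 cm).
Only the shell between 5.95 cm and r is enclosed: Q_enc = ρ·(4π/3)(r³ − a³) = (-4.62×10^-4)·(4π/3)·((0.0762)³ − (0.0595)³) = -4.486×10^-7 C.
Gauss's law: E·4πr² = Q_enc/ε₀.
E = k|Q_enc|/r² = (8.99×10^9)(4.486×10^-7)/(0.0762)² = 6.95e5 N/C.

6.95e5 N/C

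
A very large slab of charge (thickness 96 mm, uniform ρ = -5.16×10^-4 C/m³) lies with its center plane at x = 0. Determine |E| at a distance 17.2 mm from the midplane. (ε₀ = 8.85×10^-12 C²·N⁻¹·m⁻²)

1.00e6 N/C

By symmetry E is perpendicular to the slab. A Gaussian pillbox from −17.2 mm to +17.2 mm (face area A) lies entirely within the slab.
Q_enc = ρ·(2x)·A and flux = 2EA, so 2EA = 2ρxA/ε₀ ⇒ E = |ρ|x/ε₀.
E = (5.16×10^-4)(0.0172)/(8.85×10^-12) = 1.00e6 N/C.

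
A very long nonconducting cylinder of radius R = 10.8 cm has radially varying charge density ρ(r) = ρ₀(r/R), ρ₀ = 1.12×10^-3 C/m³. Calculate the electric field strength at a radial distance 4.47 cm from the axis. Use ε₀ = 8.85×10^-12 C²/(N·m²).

By cylindrical symmetry E is radial; use a coaxial Gaussian cylinder of radius 4.47 cm and length L (r < R).
λ_enc = ∫₀^r ρ(r')·2πr' dr' = (2πρ₀/R)·r^3/3 = 1.94×10^-6 C/m.
Gauss's law: E·2πrL = λ_enc L/ε₀.
E = |λ_enc|/(2πε₀r) = (1.94e-6)/(2π·8.85×10^-12·0.0447) = 7.80×10^5 N/C.

|E| = 7.80e5 V/m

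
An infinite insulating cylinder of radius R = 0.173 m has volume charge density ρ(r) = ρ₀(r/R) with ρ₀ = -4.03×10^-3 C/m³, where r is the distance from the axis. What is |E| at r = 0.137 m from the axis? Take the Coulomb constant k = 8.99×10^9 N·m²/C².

Choose a coaxial cylinder of radius r = 0.137 m (arbitrary length L) as the Gaussian surface (r < R).
Integrating ρ over the cross-section to radius r: λ_enc = (2πρ₀/R) ∫₀^r r'^2 dr' = 2πρ₀ r^3/(3·R) = -1.255×10^-4 C/m.
Gauss's law: E·2πrL = λ_enc L/ε₀.
E = 2k|λ_enc|/r = 2(8.99×10^9)(1.255×10^-4)/(0.137) = 1.65e7 N/C.

|E| = 1.65×10^7 N/C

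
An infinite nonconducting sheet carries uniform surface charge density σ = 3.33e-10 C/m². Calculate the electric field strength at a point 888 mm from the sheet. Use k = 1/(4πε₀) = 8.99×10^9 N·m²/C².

Choose a cylindrical pillbox piercing the sheet, end faces (area A) parallel to it.
Only the two end caps contribute flux: Φ = 2EA. With Q_enc = σA, Gauss's law gives E = |σ|/(2ε₀).
E = 2πk|σ| = 2π(8.99×10^9)(3.33×10^-10) = 18.8 N/C.

18.8 N/C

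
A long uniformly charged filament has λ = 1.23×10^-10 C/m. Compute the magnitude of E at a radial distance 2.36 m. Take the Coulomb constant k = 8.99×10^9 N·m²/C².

|E| ≈ 0.937 N/C

Take a coaxial cylindrical Gaussian surface of radius r = 2.36 m and length L.
Q_enc = λL, so λ_enc = 1.23×10^-10 C/m.
Since E is radial and uniform over the curved surface, Φ = E·2πrL = Q_enc/ε₀ = λ_enc L/ε₀.
E = 2k|λ_enc|/r = 2(8.99×10^9)(1.23×10^-10)/(2.36) = 0.937 N/C.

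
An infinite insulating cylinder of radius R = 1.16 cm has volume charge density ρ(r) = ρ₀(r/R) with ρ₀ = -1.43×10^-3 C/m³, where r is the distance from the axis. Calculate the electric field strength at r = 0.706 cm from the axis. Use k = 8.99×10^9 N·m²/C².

|E| = 2.31e5 N/C

By cylindrical symmetry E is radial; use a coaxial Gaussian cylinder of radius 0.706 cm and length L (r < R).
λ_enc = ∫₀^r ρ(r')·2πr' dr' = (2πρ₀/R)·r^3/3 = -9.086×10^-8 C/m.
By Gauss's law (flux through the curved wall only), E·2πrL = λ_enc L/ε₀.
E = 2k|λ_enc|/r = 2(8.99×10^9)(9.086×10^-8)/(0.00706) = 2.31×10^5 N/C.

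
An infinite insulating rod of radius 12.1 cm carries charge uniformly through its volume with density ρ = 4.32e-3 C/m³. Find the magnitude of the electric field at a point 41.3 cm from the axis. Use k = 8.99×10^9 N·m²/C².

E = 8.65×10^6 N/C

Coaxial Gaussian cylinder, radius r = 41.3 cm, length L (r > 12.1 cm, full cross-section enclosed).
λ_enc = ρ·πR² = (4.32×10^-3)π(0.121)² = 1.987×10^-4 C/m.
Since E is radial and uniform over the curved surface, Φ = E·2πrL = Q_enc/ε₀ = λ_enc L/ε₀.
E = 2k|λ_enc|/r = 2(8.99×10^9)(1.987e-4)/(0.413) = 8.65×10^6 N/C.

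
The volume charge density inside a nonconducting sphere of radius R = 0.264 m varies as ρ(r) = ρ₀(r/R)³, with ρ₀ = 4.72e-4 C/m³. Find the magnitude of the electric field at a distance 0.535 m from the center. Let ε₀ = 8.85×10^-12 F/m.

E = 5.71×10^5 V/m

Take a concentric spherical Gaussian surface of radius r = 0.535 m (r > R, all charge enclosed).
Q_enc = 4π ∫₀^R ρ₀(r'/R)^3 r'² dr' = 4πρ₀R³/6 = 1.819e-5 C.
Gauss's law: E·4πr² = Q_enc/ε₀.
E = |Q_enc|/(4πε₀r²) = (1.819×10^-5)/(4π·8.85×10^-12·(0.535)²) = 5.71×10^5 N/C.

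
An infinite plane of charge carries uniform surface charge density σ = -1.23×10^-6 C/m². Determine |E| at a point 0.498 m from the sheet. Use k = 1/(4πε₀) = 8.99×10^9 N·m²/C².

Choose a cylindrical pillbox piercing the sheet, end faces (area A) parallel to it.
Flux Φ = 2EA and Q_enc = σA, so 2EA = σA/ε₀ ⇒ E = |σ|/(2ε₀), independent of distance.
E = 2πk|σ| = 2π(8.99×10^9)(1.23e-6) = 6.95×10^4 N/C.

E = 6.95×10^4 N/C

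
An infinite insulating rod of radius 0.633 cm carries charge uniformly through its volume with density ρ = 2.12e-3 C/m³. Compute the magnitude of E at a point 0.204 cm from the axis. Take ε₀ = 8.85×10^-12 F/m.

Take a coaxial cylindrical Gaussian surface of radius r = 0.204 cm and length L (r < R).
Enclosed charge per unit length: λ_enc = ρ·πr² = (2.12×10^-3)π(0.00204)² = 2.772×10^-8 C/m.
Applying ∮E·dA = Q_enc/ε₀ with the end caps contributing no flux:
E = |λ_enc|/(2πε₀r) = (2.772×10^-8)/(2π·8.85×10^-12·0.00204) = 2.44×10^5 N/C.

E ≈ 2.44×10^5 V/m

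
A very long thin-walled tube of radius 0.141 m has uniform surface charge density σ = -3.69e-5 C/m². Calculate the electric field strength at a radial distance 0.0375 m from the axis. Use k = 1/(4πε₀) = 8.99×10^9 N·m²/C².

Take a coaxial cylindrical Gaussian surface of radius r = 0.0375 m and length L (r < 0.141 m, inside the shell).
No charge is enclosed, so Gauss's law gives E·2πrL = 0 ⇒ E = 0.

E = 0 (no enclosed charge)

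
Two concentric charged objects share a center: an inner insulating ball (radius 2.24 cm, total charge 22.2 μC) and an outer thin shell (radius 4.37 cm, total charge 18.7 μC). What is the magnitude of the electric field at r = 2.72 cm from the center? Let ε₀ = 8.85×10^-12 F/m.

Use a concentric Gaussian sphere at r = 2.72 cm (between the bodies, 2.24 cm < r < 4.37 cm).
The shell at 4.37 cm lies outside the Gaussian surface, so Q_enc = 22.2 μC = 2.22×10^-5 C.
Applying ∮E·dA = Q_enc/ε₀ with Φ = E(4πr²):
E = |Q_enc|/(4πε₀r²) = (2.22×10^-5)/(4π·8.85×10^-12·(0.0272)²) = 2.70×10^8 N/C.

|E| = 2.70×10^8 N/C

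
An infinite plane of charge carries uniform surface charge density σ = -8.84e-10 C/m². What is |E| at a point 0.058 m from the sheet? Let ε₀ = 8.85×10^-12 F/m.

|E| = 49.9 N/C

Choose a cylindrical pillbox piercing the sheet, end faces (area A) parallel to it.
Flux Φ = 2EA and Q_enc = σA, so 2EA = σA/ε₀ ⇒ E = |σ|/(2ε₀), independent of distance.
E = |σ|/(2ε₀) = (8.84×10^-10)/(2·8.85×10^-12) = 49.9 N/C.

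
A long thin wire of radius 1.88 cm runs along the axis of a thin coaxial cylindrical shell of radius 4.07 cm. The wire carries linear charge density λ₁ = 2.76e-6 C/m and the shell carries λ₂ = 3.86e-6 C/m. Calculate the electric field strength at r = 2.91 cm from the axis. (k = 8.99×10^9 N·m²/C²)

Take a coaxial cylindrical Gaussian surface of radius r = 2.91 cm and length L (between the conductors, 1.88 cm < r < 4.07 cm).
Only the inner wire is enclosed; the outer shell contributes nothing inside itself. λ_enc = λ₁ = 2.76×10^-6 C/m.
Since E is radial and uniform over the curved surface, Φ = E·2πrL = Q_enc/ε₀ = λ_enc L/ε₀.
E = 2k|λ_enc|/r = 2(8.99×10^9)(2.76×10^-6)/(0.0291) = 1.71×10^6 N/C.

1.71e6 N/C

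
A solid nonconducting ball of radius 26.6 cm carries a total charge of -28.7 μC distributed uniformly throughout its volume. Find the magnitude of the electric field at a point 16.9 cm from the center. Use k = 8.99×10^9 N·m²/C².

Symmetry ⇒ E = E(r) r̂. Gaussian sphere of radius r = 16.9 cm (r < R).
Only the charge within r is enclosed: Q_enc = Q·(r/R)³ = (-28.7 μC)·(16.9 cm/26.6 cm)³ = -7.36×10^-6 C.
By Gauss's law, ∮E·dA = E·4πr² = Q_enc/ε₀.
E = k|Q_enc|/r² = (8.99×10^9)(7.36×10^-6)/(0.169)² = 2.32×10^6 N/C.

2.32e6 V/m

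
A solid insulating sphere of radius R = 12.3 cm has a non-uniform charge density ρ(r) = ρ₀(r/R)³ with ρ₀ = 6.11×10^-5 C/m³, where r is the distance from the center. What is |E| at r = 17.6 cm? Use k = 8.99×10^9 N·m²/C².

E ≈ 6.91×10^4 V/m

Use a concentric Gaussian sphere at r = 17.6 cm (r > R, all charge enclosed).
Q_enc = 4π ∫₀^R ρ₀(r'/R)^3 r'² dr' = 4πρ₀R³/6 = 2.381e-7 C.
Gauss's law: E·4πr² = Q_enc/ε₀.
E = k|Q_enc|/r² = (8.99×10^9)(2.381×10^-7)/(0.176)² = 6.91e4 N/C.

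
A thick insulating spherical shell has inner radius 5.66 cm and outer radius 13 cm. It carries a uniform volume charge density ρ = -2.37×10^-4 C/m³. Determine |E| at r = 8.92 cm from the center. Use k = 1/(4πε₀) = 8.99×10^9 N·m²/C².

E ≈ 5.93×10^5 N/C

Use a concentric Gaussian sphere at r = 8.92 cm (within the shell material, 5.66 cm < r < 13 cm).
Enclosed charge is the volume from a to r: Q_enc = (4π/3)ρ(r³ − a³) = -5.246e-7 C.
Applying ∮E·dA = Q_enc/ε₀ with Φ = E(4πr²):
E = k|Q_enc|/r² = (8.99×10^9)(5.246×10^-7)/(0.0892)² = 5.93×10^5 N/C.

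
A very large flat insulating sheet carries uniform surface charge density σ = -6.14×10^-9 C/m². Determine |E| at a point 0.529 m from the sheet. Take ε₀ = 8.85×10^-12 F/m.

E = 347 V/m

Choose a cylindrical pillbox piercing the sheet, end faces (area A) parallel to it.
Flux Φ = 2EA and Q_enc = σA, so 2EA = σA/ε₀ ⇒ E = |σ|/(2ε₀), independent of distance.
E = |σ|/(2ε₀) = (6.14e-9)/(2·8.85×10^-12) = 347 N/C.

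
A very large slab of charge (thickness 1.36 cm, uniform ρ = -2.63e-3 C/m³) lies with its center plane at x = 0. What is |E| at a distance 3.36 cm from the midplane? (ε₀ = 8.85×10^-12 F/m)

The point |x| = 3.36 cm lies outside the slab (half-thickness 0.0068 m). A symmetric pillbox spanning the full slab encloses Q_enc = ρ·d·A.
Flux = 2EA ⇒ E = |ρ|d/(2ε₀), independent of distance outside.
E = (2.63×10^-3)(0.0136)/(2·8.85×10^-12) = 2.02e6 N/C.

|E| = 2.02e6 V/m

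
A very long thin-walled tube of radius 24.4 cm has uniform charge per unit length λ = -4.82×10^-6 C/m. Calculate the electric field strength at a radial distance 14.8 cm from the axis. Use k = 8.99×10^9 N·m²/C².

|E| = 0 N/C

Choose a coaxial cylinder of radius r = 14.8 cm (arbitrary length L) as the Gaussian surface (r < 24.4 cm, inside the shell).
No charge is enclosed, so Gauss's law gives E·2πrL = 0 ⇒ E = 0.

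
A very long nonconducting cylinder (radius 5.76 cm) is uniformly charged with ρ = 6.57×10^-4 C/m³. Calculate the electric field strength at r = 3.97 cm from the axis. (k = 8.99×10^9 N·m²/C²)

Take a coaxial cylindrical Gaussian surface of radius r = 3.97 cm and length L (r < R).
Enclosed charge per unit length: λ_enc = ρ·πr² = (6.57×10^-4)π(0.0397)² = 3.253×10^-6 C/m.
Applying ∮E·dA = Q_enc/ε₀ with the end caps contributing no flux:
E = 2k|λ_enc|/r = 2(8.99×10^9)(3.253×10^-6)/(0.0397) = 1.47×10^6 N/C.

|E| ≈ 1.47e6 V/m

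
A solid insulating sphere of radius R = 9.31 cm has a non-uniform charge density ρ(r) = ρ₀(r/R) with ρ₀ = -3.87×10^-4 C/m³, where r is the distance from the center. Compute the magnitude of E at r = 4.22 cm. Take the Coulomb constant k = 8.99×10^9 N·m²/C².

Take a concentric spherical Gaussian surface of radius r = 4.22 cm (r < R).
Q_enc = ∫₀^r ρ(r')·4πr'² dr' = (4πρ₀/R) ∫₀^r r'^3 dr' = 4πρ₀ r^4/(4·R) = -4.142×10^-8 C.
Since E is radial and uniform over the Gaussian sphere, Φ = E·4πr² = Q_enc/ε₀.
E = k|Q_enc|/r² = (8.99×10^9)(4.142e-8)/(0.0422)² = 2.09×10^5 N/C.

E ≈ 2.09×10^5 N/C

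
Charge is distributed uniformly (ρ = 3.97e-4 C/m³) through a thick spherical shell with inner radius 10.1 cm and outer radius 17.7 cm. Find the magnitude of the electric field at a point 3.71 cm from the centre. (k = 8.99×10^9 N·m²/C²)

Symmetry ⇒ E = E(r) r̂. Gaussian sphere of radius r = 3.71 cm (r < 10.1 cm, inside the empty cavity).
Q_enc = 0 (all charge lies at larger r); Gauss's law gives E = 0.

E = 0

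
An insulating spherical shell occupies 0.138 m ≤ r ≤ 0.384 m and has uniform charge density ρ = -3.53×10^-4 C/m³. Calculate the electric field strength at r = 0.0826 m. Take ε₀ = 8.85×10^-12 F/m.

By spherical symmetry E is radial; choose a Gaussian sphere of radius r = 0.0826 m (r < 0.138 m, inside the empty cavity).
Q_enc = 0 (all charge lies at larger r); Gauss's law gives E = 0.

E = 0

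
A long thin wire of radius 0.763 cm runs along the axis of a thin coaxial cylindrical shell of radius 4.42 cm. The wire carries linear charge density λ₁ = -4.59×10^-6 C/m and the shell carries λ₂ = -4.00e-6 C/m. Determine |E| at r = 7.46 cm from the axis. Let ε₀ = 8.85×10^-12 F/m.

Take a coaxial cylindrical Gaussian surface of radius r = 7.46 cm and length L (r > 4.42 cm, enclosing both).
λ_enc = λ₁ + λ₂ = (-4.59×10^-6) + (-4.00e-6) = -8.59e-6 C/m.
Since E is radial and uniform over the curved surface, Φ = E·2πrL = Q_enc/ε₀ = λ_enc L/ε₀.
E = |λ_enc|/(2πε₀r) = (8.59×10^-6)/(2π·8.85×10^-12·0.0746) = 2.07×10^6 N/C.

|E| ≈ 2.07×10^6 V/m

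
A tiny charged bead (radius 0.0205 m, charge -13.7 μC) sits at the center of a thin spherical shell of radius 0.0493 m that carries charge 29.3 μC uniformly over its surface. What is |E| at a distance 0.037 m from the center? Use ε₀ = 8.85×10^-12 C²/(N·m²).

|E| = 9.00e7 N/C

Symmetry ⇒ E = E(r) r̂. Gaussian sphere of radius r = 0.037 m (between the bodies, 0.0205 m < r < 0.0493 m).
Only the inner charge is enclosed; the outer shell contributes nothing inside itself. Q_enc = -13.7 μC = -1.37×10^-5 C.
Gauss's law: E·4πr² = Q_enc/ε₀.
E = |Q_enc|/(4πε₀r²) = (1.37×10^-5)/(4π·8.85×10^-12·(0.037)²) = 9.00×10^7 N/C.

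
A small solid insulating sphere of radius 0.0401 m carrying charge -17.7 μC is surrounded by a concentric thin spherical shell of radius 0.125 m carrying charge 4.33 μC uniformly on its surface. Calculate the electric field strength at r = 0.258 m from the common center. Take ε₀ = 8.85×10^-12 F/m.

|E| ≈ 1.81×10^6 V/m

Use a concentric Gaussian sphere at r = 0.258 m (r > 0.125 m, enclosing both).
Q_enc = (-17.7 μC) + (4.33 μC) = -1.337×10^-5 C.
Applying ∮E·dA = Q_enc/ε₀ with Φ = E(4πr²):
E = |Q_enc|/(4πε₀r²) = (1.337×10^-5)/(4π·8.85×10^-12·(0.258)²) = 1.81×10^6 N/C.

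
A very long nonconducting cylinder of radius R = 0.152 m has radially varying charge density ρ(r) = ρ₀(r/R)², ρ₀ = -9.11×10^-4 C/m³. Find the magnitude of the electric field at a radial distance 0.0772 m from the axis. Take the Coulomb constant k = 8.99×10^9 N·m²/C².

Take a coaxial cylindrical Gaussian surface of radius r = 0.0772 m and length L (r < R).
λ_enc = ∫₀^r ρ(r')·2πr' dr' = (2πρ₀/R²)·r^4/4 = -2.20×10^-6 C/m.
By Gauss's law (flux through the curved wall only), E·2πrL = λ_enc L/ε₀.
E = 2k|λ_enc|/r = 2(8.99×10^9)(2.20e-6)/(0.0772) = 5.12×10^5 N/C.

5.12e5 N/C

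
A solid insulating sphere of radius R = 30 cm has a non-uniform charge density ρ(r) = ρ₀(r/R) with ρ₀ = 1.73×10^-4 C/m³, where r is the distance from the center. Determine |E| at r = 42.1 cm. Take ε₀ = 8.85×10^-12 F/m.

Use a concentric Gaussian sphere at r = 42.1 cm (r > R, all charge enclosed).
Q_enc = 4π ∫₀^R ρ₀(r'/R)^1 r'² dr' = 4πρ₀R³/4 = 1.467×10^-5 C.
Since E is radial and uniform over the Gaussian sphere, Φ = E·4πr² = Q_enc/ε₀.
E = |Q_enc|/(4πε₀r²) = (1.467×10^-5)/(4π·8.85×10^-12·(0.421)²) = 7.44×10^5 N/C.

7.44e5 N/C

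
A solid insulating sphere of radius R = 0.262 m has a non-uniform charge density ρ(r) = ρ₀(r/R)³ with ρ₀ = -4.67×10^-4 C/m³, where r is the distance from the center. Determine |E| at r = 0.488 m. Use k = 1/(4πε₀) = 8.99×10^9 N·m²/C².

E ≈ 6.64×10^5 V/m

Take a concentric spherical Gaussian surface of radius r = 0.488 m (r > R, all charge enclosed).
Q_enc = 4π ∫₀^R ρ₀(r'/R)^3 r'² dr' = 4πρ₀R³/6 = -1.759×10^-5 C.
Gauss's law: E·4πr² = Q_enc/ε₀.
E = k|Q_enc|/r² = (8.99×10^9)(1.759e-5)/(0.488)² = 6.64×10^5 N/C.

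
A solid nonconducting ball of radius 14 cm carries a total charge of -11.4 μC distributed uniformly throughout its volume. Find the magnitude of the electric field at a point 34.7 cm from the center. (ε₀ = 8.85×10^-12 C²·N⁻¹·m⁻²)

8.51e5 N/C

Symmetry ⇒ E = E(r) r̂. Gaussian sphere of radius r = 34.7 cm (r > R, so the entire charge is enclosed).
Q_enc = -11.4 μC = -1.14e-5 C.
Applying ∮E·dA = Q_enc/ε₀ with Φ = E(4πr²):
E = |Q_enc|/(4πε₀r²) = (1.14e-5)/(4π·8.85×10^-12·(0.347)²) = 8.51×10^5 N/C.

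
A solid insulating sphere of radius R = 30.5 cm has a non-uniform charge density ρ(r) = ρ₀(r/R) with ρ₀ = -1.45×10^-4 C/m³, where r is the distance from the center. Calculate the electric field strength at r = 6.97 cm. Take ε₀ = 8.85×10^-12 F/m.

|E| = 6.52e4 N/C

By spherical symmetry E is radial; choose a Gaussian sphere of radius r = 6.97 cm (r < R).
Q_enc = ∫₀^r ρ(r')·4πr'² dr' = (4πρ₀/R) ∫₀^r r'^3 dr' = 4πρ₀ r^4/(4·R) = -3.525e-8 C.
Since E is radial and uniform over the Gaussian sphere, Φ = E·4πr² = Q_enc/ε₀.
E = |Q_enc|/(4πε₀r²) = (3.525×10^-8)/(4π·8.85×10^-12·(0.0697)²) = 6.52e4 N/C.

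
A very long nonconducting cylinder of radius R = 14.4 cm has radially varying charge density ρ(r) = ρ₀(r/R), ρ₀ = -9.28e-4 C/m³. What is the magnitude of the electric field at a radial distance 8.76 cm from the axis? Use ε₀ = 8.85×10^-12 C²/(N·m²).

E ≈ 1.86×10^6 V/m

Coaxial Gaussian cylinder, radius r = 8.76 cm, length L (r < R).
λ_enc = ∫₀^r ρ(r')·2πr' dr' = (2πρ₀/R)·r^3/3 = -9.073×10^-6 C/m.
Since E is radial and uniform over the curved surface, Φ = E·2πrL = Q_enc/ε₀ = λ_enc L/ε₀.
E = |λ_enc|/(2πε₀r) = (9.073×10^-6)/(2π·8.85×10^-12·0.0876) = 1.86×10^6 N/C.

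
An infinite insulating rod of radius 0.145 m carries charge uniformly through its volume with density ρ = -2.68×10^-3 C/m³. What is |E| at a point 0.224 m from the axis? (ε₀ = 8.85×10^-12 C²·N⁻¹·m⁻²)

E = 1.42e7 V/m

Coaxial Gaussian cylinder, radius r = 0.224 m, length L (r > 0.145 m, full cross-section enclosed).
λ_enc = ρ·πR² = (-2.68×10^-3)π(0.145)² = -1.77e-4 C/m.
Since E is radial and uniform over the curved surface, Φ = E·2πrL = Q_enc/ε₀ = λ_enc L/ε₀.
E = |λ_enc|/(2πε₀r) = (1.77×10^-4)/(2π·8.85×10^-12·0.224) = 1.42×10^7 N/C.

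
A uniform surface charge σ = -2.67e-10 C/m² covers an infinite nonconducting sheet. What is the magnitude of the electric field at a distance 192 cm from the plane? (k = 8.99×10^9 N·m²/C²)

Choose a cylindrical pillbox piercing the sheet, end faces (area A) parallel to it.
Only the two end caps contribute flux: Φ = 2EA. With Q_enc = σA, Gauss's law gives E = |σ|/(2ε₀).
E = 2πk|σ| = 2π(8.99×10^9)(2.67e-10) = 15.1 N/C.

E ≈ 15.1 N/C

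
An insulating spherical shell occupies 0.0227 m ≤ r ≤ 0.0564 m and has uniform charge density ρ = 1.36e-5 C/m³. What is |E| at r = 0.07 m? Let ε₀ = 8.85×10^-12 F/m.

|E| = 1.75×10^4 V/m

Use a concentric Gaussian sphere at r = 0.07 m (r > 0.0564 m, enclosing the whole shell).
Q_enc = ρ·(4π/3)(b³ − a³) = (1.36e-5)·(4π/3)·((0.0564)³ − (0.0227)³) = 9.554e-9 C.
Applying ∮E·dA = Q_enc/ε₀ with Φ = E(4πr²):
E = |Q_enc|/(4πε₀r²) = (9.554e-9)/(4π·8.85×10^-12·(0.07)²) = 1.75×10^4 N/C.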